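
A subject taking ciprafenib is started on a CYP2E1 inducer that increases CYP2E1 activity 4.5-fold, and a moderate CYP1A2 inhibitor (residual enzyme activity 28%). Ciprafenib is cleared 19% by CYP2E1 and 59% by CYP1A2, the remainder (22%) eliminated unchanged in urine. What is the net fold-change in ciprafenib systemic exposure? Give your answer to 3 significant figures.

CYP2E1: 0.19 × 4.5 = 0.855
CYP1A2: 0.59 × 0.28 = 0.1652
Other: 0.22 (unchanged)
CL_new/CL_old = 0.855 + 0.1652 + 0.22 = 1.2402.
Net systemic exposure ratio = 1 / 1.2402 = 0.806.

0.806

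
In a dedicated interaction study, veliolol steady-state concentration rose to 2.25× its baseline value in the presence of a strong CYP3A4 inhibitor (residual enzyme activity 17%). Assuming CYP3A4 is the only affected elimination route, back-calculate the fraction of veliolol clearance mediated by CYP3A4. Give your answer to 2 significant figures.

Let fm be the CYP3A4 fraction. New clearance relative to baseline = fm × 0.17 + (1 − fm).
Steady-state concentration ratio = 1 / (new CL fraction), so new CL fraction = 1 / 2.25 = 0.4444.
fm × 0.17 + 1 − fm = 0.4444  ⇒  fm × (0.17 − 1) = −0.5556  ⇒  fm = 0.67.

0.67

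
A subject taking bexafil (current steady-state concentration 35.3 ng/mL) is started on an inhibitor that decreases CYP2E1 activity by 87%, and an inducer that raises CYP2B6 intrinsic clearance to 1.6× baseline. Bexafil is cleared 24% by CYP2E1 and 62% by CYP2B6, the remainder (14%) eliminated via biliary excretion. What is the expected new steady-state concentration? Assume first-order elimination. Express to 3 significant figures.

30.3 ng/mL

The CYP2E1 pathway (24% of clearance) is reduced to 0.13× activity: 0.24 × 0.13 = 0.0312.
The CYP2B6 pathway (62% of clearance) rises to 1.6× activity: 0.62 × 1.6 = 0.992.
The remaining 14% of clearance is unaffected.
Relative clearance = 0.0312 + 0.992 + 0.14 = 1.1632.
New steady-state concentration = 35.3 / 1.1632 = 30.3 ng/mL (concentration scales inversely with clearance).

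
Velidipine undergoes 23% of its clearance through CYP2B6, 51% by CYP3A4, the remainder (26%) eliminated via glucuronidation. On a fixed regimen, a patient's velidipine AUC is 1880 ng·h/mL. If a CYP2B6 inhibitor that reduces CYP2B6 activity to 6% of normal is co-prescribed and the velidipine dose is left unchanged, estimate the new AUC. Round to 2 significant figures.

The CYP2B6 pathway (23% of clearance) drops to 0.06× activity: 0.23 × 0.06 = 0.0138.
CYP3A4 (51%) and the residual 26% are unaffected.
CL_new/CL_old = 0.0138 + 0.51 + 0.26 = 0.7838.
New AUC = baseline ÷ relative clearance = 1880 / 0.7838 = 2.4 × 10³ ng·h/mL.

2.4 × 10³ ng·h/mL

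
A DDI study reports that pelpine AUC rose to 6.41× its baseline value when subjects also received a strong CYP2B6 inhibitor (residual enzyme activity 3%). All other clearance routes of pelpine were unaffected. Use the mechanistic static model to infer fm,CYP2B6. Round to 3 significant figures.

Write x for the fraction cleared via CYP2B6. The observed AUC change means clearance fell to 1/6.41 = 0.156 of baseline.
Setting x·0.03 + (1 − x) = 0.156 and solving: x = (0.156 − 1)/(0.03 − 1) = 0.870.

0.870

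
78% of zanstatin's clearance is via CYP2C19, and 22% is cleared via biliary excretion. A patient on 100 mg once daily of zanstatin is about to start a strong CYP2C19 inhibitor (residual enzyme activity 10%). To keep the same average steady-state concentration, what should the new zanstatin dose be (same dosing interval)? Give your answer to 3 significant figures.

The CYP2C19 pathway (78% of clearance) is reduced to 0.1× activity: 0.78 × 0.1 = 0.078.
Non-CYP routes (22%) are unchanged.
CL_new/CL_old = 0.078 + 0.22 = 0.298.
Css,avg = (dose rate)/CL, so holding Css fixed requires dose ∝ CL: 100 × 0.298 = 29.8 mg.

29.8 mg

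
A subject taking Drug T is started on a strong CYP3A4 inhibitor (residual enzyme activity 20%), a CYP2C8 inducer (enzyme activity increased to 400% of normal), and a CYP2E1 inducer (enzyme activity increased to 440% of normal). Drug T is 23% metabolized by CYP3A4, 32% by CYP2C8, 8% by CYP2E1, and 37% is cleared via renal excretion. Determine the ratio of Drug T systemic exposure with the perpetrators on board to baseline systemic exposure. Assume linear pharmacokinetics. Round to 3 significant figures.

0.488

The CYP3A4 pathway (23% of clearance) drops to 0.2× activity: 0.23 × 0.2 = 0.046.
The CYP2C8 pathway (32% of clearance) rises to 4× activity: 0.32 × 4 = 1.28.
The CYP2E1 pathway (8% of clearance) is boosted to 4.4× activity: 0.08 × 4.4 = 0.352.
Non-CYP routes (37%) are unchanged.
Relative clearance = 0.046 + 1.28 + 0.352 + 0.37 = 2.048.
Systemic exposure ∝ 1/CL: fold-change = 1 / 2.048 = 0.488.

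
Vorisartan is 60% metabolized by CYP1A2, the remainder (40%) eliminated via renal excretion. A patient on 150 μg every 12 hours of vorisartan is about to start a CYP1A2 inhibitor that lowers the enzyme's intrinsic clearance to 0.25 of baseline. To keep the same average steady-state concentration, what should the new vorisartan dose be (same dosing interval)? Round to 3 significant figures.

82.5 μg

CYP1A2: 0.6 × 0.25 = 0.15
Other: 0.4 (unchanged)
CL_new/CL_old = 0.15 + 0.4 = 0.55.
To maintain the same steady-state level, dose must scale with clearance: new dose = 150 × 0.55 = 82.5 μg.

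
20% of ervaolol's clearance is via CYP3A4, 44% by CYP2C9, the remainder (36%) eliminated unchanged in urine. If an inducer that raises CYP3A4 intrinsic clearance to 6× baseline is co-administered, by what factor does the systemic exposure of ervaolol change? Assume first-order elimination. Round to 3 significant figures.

CYP3A4: 0.2 × 6 = 1.2
CYP2C9: 0.44 (unchanged)
Other: 0.36 (unchanged)
CL_new/CL_old = 1.2 + 0.44 + 0.36 = 2.
Systemic exposure is inversely proportional to clearance, so the fold-change is 1 / 2 = 0.500.

0.500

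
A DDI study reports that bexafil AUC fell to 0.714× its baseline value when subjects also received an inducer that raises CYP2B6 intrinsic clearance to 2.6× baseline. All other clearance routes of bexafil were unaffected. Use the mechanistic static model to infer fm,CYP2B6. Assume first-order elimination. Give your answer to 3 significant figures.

Write x for the fraction cleared via CYP2B6. The observed AUC change means clearance rose to 1/0.714 = 1.401 of baseline.
Only the CYP2B6 route changed, so 1.401 = x·2.6 + (1 − x), giving x = 0.250.

0.250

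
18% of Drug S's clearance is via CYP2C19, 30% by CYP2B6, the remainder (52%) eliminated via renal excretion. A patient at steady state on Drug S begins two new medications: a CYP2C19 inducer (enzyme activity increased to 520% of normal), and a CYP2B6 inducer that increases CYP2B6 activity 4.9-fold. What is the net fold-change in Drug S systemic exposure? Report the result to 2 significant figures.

0.34

The CYP2C19 pathway (18% of clearance) increases to 5.2× activity: 0.18 × 5.2 = 0.936.
The CYP2B6 pathway (30% of clearance) rises to 4.9× activity: 0.3 × 4.9 = 1.47.
Non-CYP routes (52%) are unchanged.
Relative clearance = 0.936 + 1.47 + 0.52 = 2.926.
Because systemic exposure varies inversely with clearance, the combined effect is 1 / 2.926 = 0.34.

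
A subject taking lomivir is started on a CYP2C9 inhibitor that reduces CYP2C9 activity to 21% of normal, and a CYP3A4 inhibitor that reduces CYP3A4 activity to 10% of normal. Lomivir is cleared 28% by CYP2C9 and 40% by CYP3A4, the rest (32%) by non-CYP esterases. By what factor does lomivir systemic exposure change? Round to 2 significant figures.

CYP2C9: 0.28 × 0.21 = 0.0588
CYP3A4: 0.4 × 0.1 = 0.04
Other: 0.32 (unchanged)
New clearance relative to baseline: 0.0588 + 0.04 + 0.32 = 0.4188.
Because systemic exposure varies inversely with clearance, the combined effect is 1 / 0.4188 = 2.4.

2.4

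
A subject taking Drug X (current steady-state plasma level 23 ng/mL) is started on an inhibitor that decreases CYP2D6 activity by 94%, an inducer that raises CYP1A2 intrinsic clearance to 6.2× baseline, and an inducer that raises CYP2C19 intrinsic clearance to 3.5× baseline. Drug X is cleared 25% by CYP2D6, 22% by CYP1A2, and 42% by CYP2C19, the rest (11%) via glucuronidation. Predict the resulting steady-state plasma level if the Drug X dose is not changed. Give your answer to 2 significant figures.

7.8 ng/mL

The CYP2D6 pathway (25% of clearance) falls to 0.06× activity: 0.25 × 0.06 = 0.015.
The CYP1A2 pathway (22% of clearance) rises to 6.2× activity: 0.22 × 6.2 = 1.364.
The CYP2C19 pathway (42% of clearance) is boosted to 3.5× activity: 0.42 × 3.5 = 1.47.
Non-CYP routes (11%) are unchanged.
New clearance relative to baseline: 0.015 + 1.364 + 1.47 + 0.11 = 2.959.
Steady-state plasma level ∝ 1/CL: new value = 23 / 2.959 = 7.8 ng/mL.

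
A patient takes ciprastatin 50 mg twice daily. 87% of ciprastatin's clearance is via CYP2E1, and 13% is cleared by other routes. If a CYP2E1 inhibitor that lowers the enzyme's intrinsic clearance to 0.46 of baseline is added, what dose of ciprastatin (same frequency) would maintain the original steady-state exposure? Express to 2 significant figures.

27 mg

The CYP2E1 pathway (87% of clearance) is reduced to 0.46× activity: 0.87 × 0.46 = 0.4002.
The remaining 13% of clearance is unaffected.
CL_new/CL_old = 0.4002 + 0.13 = 0.5302.
Exposure is unchanged when dose changes in proportion to clearance. New dose = 50 mg × 0.5302 = 27 mg.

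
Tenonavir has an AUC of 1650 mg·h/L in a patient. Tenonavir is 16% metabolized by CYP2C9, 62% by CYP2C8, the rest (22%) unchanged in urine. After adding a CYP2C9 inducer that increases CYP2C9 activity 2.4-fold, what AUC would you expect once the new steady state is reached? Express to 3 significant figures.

The CYP2C9 pathway (16% of clearance) increases to 2.4× activity: 0.16 × 2.4 = 0.384.
CYP2C8 (62%) and the residual 22% are unaffected.
New clearance relative to baseline: 0.384 + 0.62 + 0.22 = 1.224.
New AUC = baseline ÷ relative clearance = 1650 / 1.224 = 1.35 × 10³ mg·h/L.

1.35 × 10³ mg·h/L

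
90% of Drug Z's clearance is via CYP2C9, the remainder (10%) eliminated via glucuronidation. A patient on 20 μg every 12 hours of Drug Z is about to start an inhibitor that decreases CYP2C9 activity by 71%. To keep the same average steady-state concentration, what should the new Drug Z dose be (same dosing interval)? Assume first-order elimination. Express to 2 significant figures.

7.2 μg

The CYP2C9 pathway (90% of clearance) is reduced to 0.29× activity: 0.9 × 0.29 = 0.261.
Non-CYP routes (10%) are unchanged.
New clearance relative to baseline: 0.261 + 0.1 = 0.361.
To maintain the same steady-state level, dose must scale with clearance: new dose = 20 × 0.361 = 7.2 μg.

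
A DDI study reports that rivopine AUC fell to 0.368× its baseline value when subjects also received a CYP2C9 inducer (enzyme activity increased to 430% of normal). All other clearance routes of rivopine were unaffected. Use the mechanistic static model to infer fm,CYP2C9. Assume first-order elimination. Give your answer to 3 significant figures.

CL'/CL = 1 / 0.368 = 2.717
4.3·fm + (1 − fm) = 2.717
fm = (2.717 − 1) / (4.3 − 1) = 0.520

0.520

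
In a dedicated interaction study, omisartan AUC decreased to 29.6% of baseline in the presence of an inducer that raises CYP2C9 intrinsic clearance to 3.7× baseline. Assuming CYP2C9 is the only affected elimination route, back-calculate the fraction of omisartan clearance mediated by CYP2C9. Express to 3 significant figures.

Let fm be the CYP2C9 fraction. New clearance relative to baseline = fm × 3.7 + (1 − fm).
AUC ratio = 1 / (new CL fraction), so new CL fraction = 1 / 0.296 = 3.378.
fm × 3.7 + 1 − fm = 3.378  ⇒  fm × (3.7 − 1) = 2.378  ⇒  fm = 0.881.

0.881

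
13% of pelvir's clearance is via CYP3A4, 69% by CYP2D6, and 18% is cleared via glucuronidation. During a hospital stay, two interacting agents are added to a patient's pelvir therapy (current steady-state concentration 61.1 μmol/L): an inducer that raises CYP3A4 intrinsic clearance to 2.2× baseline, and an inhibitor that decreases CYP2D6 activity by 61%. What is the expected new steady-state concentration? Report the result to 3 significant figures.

CYP3A4: 0.13 × 2.2 = 0.286
CYP2D6: 0.69 × 0.39 = 0.2691
Other: 0.18 (unchanged)
New clearance relative to baseline: 0.286 + 0.2691 + 0.18 = 0.7351.
New steady-state concentration = 61.1 / 0.7351 = 83.1 μmol/L (concentration scales inversely with clearance).

83.1 μmol/L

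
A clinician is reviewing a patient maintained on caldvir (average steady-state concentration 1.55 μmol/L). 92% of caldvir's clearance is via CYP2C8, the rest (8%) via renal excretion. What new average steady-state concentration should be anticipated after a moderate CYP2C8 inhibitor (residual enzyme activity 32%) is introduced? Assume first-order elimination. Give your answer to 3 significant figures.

4.14 μmol/L

CYP2C8: 0.92 × 0.32 = 0.2944
Other: 0.08 (unchanged)
Relative clearance = 0.2944 + 0.08 = 0.3744.
With dosing unchanged, average steady-state concentration scales as 1/CL: 1.55 / 0.3744 = 4.14 μmol/L.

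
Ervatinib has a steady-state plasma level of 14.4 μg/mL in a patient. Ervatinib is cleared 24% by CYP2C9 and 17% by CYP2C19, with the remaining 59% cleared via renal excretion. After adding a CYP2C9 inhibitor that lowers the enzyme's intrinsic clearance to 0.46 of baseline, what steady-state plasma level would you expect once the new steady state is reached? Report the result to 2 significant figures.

17 μg/mL

CYP2C9: 0.24 × 0.46 = 0.1104
CYP2C19: 0.17 (unchanged)
Other: 0.59 (unchanged)
Relative clearance = 0.1104 + 0.17 + 0.59 = 0.8704.
With dosing unchanged, steady-state plasma level scales as 1/CL: 14.4 / 0.8704 = 17 μg/mL.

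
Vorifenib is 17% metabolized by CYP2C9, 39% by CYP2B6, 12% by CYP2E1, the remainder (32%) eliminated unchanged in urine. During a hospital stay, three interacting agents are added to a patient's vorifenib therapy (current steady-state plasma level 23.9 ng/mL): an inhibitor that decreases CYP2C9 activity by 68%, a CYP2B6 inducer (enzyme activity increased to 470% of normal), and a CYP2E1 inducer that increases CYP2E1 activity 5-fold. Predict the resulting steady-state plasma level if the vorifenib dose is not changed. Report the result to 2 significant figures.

The CYP2C9 pathway (17% of clearance) drops to 0.32× activity: 0.17 × 0.32 = 0.0544.
The CYP2B6 pathway (39% of clearance) is boosted to 4.7× activity: 0.39 × 4.7 = 1.833.
The CYP2E1 pathway (12% of clearance) rises to 5× activity: 0.12 × 5 = 0.6.
The remaining 32% of clearance is unaffected.
New clearance relative to baseline: 0.0544 + 1.833 + 0.6 + 0.32 = 2.8074.
Steady-state plasma level ∝ 1/CL: new value = 23.9 / 2.8074 = 8.5 ng/mL.

8.5 ng/mL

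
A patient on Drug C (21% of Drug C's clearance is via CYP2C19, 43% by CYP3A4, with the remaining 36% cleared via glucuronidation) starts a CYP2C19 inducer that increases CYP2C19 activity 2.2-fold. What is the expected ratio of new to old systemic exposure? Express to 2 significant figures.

0.80

CYP2C19: 0.21 × 2.2 = 0.462
CYP3A4: 0.43 (unchanged)
Other: 0.36 (unchanged)
CL_new/CL_old = 0.462 + 0.43 + 0.36 = 1.252.
Since systemic exposure ∝ 1/CL, the ratio is 1 / 1.252 = 0.80.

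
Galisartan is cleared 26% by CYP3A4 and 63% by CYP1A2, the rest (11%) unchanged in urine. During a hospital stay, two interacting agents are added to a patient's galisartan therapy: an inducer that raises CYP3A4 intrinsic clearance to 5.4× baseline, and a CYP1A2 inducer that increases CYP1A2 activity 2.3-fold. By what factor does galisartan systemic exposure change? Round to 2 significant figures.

The CYP3A4 pathway (26% of clearance) is boosted to 5.4× activity: 0.26 × 5.4 = 1.404.
The CYP1A2 pathway (63% of clearance) is boosted to 2.3× activity: 0.63 × 2.3 = 1.449.
Non-CYP routes (11%) are unchanged.
Relative clearance = 1.404 + 1.449 + 0.11 = 2.963.
Because systemic exposure varies inversely with clearance, the combined effect is 1 / 2.963 = 0.34.

0.34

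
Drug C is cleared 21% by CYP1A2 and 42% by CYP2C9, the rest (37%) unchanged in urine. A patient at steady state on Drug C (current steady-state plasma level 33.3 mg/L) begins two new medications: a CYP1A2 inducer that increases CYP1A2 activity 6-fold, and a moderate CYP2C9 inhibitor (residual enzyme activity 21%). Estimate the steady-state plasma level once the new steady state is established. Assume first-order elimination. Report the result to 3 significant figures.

19.4 mg/L

CYP1A2: 0.21 × 6 = 1.26
CYP2C9: 0.42 × 0.21 = 0.0882
Other: 0.37 (unchanged)
CL_new/CL_old = 1.26 + 0.0882 + 0.37 = 1.7182.
Steady-state plasma level ∝ 1/CL: new value = 33.3 / 1.7182 = 19.4 mg/L.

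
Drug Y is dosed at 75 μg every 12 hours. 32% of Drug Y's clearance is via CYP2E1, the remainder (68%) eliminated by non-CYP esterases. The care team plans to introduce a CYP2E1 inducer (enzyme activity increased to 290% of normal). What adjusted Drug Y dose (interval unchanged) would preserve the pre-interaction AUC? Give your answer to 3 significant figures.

The CYP2E1 pathway (32% of clearance) increases to 2.9× activity: 0.32 × 2.9 = 0.928.
The remaining 68% of clearance is unaffected.
CL_new/CL_old = 0.928 + 0.68 = 1.608.
Css,avg = (dose rate)/CL, so holding Css fixed requires dose ∝ CL: 75 × 1.608 = 121 μg.

121 μg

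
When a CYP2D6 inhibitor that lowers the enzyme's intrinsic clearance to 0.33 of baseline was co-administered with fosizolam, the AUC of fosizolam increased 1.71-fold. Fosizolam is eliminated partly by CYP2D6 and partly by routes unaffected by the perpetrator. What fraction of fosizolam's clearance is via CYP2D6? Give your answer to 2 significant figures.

0.62

CL'/CL = 1 / 1.71 = 0.5848
0.33·fm + (1 − fm) = 0.5848
fm = (0.5848 − 1) / (0.33 − 1) = 0.62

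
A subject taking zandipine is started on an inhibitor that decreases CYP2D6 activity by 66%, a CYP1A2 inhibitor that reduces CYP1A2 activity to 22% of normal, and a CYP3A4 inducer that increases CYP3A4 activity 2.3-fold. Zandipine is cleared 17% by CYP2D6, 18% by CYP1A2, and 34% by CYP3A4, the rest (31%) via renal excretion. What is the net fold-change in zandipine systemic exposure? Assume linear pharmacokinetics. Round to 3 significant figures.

The CYP2D6 pathway (17% of clearance) drops to 0.34× activity: 0.17 × 0.34 = 0.0578.
The CYP1A2 pathway (18% of clearance) drops to 0.22× activity: 0.18 × 0.22 = 0.0396.
The CYP3A4 pathway (34% of clearance) is boosted to 2.3× activity: 0.34 × 2.3 = 0.782.
The remaining 31% of clearance is unaffected.
CL_new/CL_old = 0.0578 + 0.0396 + 0.782 + 0.31 = 1.1894.
Systemic exposure ∝ 1/CL: fold-change = 1 / 1.1894 = 0.841.

0.841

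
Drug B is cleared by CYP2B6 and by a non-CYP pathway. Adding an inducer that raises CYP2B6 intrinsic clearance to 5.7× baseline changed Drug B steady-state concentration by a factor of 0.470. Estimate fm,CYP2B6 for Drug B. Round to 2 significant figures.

0.24

Let fm be the CYP2B6 fraction. New clearance relative to baseline = fm × 5.7 + (1 − fm).
Steady-state concentration ratio = 1 / (new CL fraction), so new CL fraction = 1 / 0.470 = 2.128.
fm × 5.7 + 1 − fm = 2.128  ⇒  fm × (5.7 − 1) = 1.128  ⇒  fm = 0.24.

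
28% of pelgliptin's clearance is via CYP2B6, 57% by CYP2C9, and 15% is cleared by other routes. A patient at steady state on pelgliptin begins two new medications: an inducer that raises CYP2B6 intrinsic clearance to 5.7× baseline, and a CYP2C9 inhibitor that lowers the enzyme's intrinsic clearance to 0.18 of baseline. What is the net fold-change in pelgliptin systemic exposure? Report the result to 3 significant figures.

0.541

The CYP2B6 pathway (28% of clearance) increases to 5.7× activity: 0.28 × 5.7 = 1.596.
The CYP2C9 pathway (57% of clearance) falls to 0.18× activity: 0.57 × 0.18 = 0.1026.
Non-CYP routes (15%) are unchanged.
New clearance relative to baseline: 1.596 + 0.1026 + 0.15 = 1.8486.
Net systemic exposure ratio = 1 / 1.8486 = 0.541.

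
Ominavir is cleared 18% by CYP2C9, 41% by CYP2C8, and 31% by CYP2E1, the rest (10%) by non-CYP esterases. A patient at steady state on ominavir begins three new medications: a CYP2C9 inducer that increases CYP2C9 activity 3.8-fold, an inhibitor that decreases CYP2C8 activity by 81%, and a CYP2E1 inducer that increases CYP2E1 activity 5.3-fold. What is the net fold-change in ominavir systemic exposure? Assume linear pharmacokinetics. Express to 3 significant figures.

The CYP2C9 pathway (18% of clearance) is boosted to 3.8× activity: 0.18 × 3.8 = 0.684.
The CYP2C8 pathway (41% of clearance) drops to 0.19× activity: 0.41 × 0.19 = 0.0779.
The CYP2E1 pathway (31% of clearance) increases to 5.3× activity: 0.31 × 5.3 = 1.643.
Non-CYP routes (10%) are unchanged.
New clearance relative to baseline: 0.684 + 0.0779 + 1.643 + 0.1 = 2.5049.
Systemic exposure ∝ 1/CL: fold-change = 1 / 2.5049 = 0.399.

0.399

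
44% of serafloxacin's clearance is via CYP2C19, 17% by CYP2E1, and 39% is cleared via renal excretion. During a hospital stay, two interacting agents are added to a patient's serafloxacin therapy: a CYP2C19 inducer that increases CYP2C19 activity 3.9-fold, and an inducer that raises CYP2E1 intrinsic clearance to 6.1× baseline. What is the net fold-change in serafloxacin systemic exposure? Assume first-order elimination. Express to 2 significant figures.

The CYP2C19 pathway (44% of clearance) is boosted to 3.9× activity: 0.44 × 3.9 = 1.716.
The CYP2E1 pathway (17% of clearance) increases to 6.1× activity: 0.17 × 6.1 = 1.037.
Non-CYP routes (39%) are unchanged.
Relative clearance = 1.716 + 1.037 + 0.39 = 3.143.
Net systemic exposure ratio = 1 / 3.143 = 0.32.

0.32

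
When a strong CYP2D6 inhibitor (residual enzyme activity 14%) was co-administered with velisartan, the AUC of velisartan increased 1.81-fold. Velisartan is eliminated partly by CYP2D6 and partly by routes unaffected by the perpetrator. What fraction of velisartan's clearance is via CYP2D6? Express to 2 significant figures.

0.52

Let x = fm,CYP2D6. Because AUC ∝ 1/CL, relative clearance fell to 1/1.81 = 0.5525.
Only the CYP2D6 route changed, so 0.5525 = x·0.14 + (1 − x), giving x = 0.52.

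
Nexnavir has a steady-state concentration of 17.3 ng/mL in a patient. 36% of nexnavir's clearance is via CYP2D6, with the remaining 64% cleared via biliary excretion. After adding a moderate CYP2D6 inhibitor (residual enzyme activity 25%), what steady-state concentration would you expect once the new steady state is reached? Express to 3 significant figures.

23.7 ng/mL

The CYP2D6 pathway (36% of clearance) is reduced to 0.25× activity: 0.36 × 0.25 = 0.09.
Non-CYP routes (64%) are unchanged.
CL_new/CL_old = 0.09 + 0.64 = 0.73.
Steady-state concentration ∝ 1/CL, so new value = 17.3 / 0.73 = 23.7 ng/mL.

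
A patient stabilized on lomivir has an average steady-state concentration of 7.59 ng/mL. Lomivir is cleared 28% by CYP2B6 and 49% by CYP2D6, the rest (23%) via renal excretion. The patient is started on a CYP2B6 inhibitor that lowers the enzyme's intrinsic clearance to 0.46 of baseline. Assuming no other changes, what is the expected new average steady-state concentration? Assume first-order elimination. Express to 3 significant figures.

8.94 ng/mL

The CYP2B6 pathway (28% of clearance) drops to 0.46× activity: 0.28 × 0.46 = 0.1288.
CYP2D6 (49%) and the residual 23% are unaffected.
Relative clearance = 0.1288 + 0.49 + 0.23 = 0.8488.
With dosing unchanged, average steady-state concentration scales as 1/CL: 7.59 / 0.8488 = 8.94 ng/mL.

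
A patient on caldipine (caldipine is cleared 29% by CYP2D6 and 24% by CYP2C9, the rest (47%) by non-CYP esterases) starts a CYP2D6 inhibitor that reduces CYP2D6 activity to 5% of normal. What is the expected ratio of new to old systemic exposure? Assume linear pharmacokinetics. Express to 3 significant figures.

CYP2D6: 0.29 × 0.05 = 0.0145
CYP2C9: 0.24 (unchanged)
Other: 0.47 (unchanged)
Relative clearance = 0.0145 + 0.24 + 0.47 = 0.7245.
Systemic exposure is inversely proportional to clearance, so the fold-change is 1 / 0.7245 = 1.38.

1.38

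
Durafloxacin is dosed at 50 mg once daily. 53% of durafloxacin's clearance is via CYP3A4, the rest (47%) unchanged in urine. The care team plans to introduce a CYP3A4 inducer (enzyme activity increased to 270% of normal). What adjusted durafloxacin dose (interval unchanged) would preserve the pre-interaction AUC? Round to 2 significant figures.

95 mg

The CYP3A4 pathway (53% of clearance) rises to 2.7× activity: 0.53 × 2.7 = 1.431.
The remaining 47% of clearance is unaffected.
New clearance relative to baseline: 1.431 + 0.47 = 1.901.
To maintain the same steady-state level, dose must scale with clearance: new dose = 50 × 1.901 = 95 mg.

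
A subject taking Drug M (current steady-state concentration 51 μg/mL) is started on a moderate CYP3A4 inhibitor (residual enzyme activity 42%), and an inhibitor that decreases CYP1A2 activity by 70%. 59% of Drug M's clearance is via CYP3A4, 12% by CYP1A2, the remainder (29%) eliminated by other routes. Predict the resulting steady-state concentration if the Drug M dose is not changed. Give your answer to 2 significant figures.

The CYP3A4 pathway (59% of clearance) falls to 0.42× activity: 0.59 × 0.42 = 0.2478.
The CYP1A2 pathway (12% of clearance) drops to 0.3× activity: 0.12 × 0.3 = 0.036.
Non-CYP routes (29%) are unchanged.
CL_new/CL_old = 0.2478 + 0.036 + 0.29 = 0.5738.
New steady-state concentration = 51 / 0.5738 = 89 μg/mL (concentration scales inversely with clearance).

89 μg/mL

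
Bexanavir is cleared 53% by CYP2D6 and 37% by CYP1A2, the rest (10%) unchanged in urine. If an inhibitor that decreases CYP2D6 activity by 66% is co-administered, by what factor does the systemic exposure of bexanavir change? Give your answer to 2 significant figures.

The CYP2D6 pathway (53% of clearance) is reduced to 0.34× activity: 0.53 × 0.34 = 0.1802.
CYP1A2 (37%) and the residual 10% are unaffected.
CL_new/CL_old = 0.1802 + 0.37 + 0.1 = 0.6502.
Systemic exposure ratio = CL_old/CL_new = 1 / 0.6502 = 1.5.

1.5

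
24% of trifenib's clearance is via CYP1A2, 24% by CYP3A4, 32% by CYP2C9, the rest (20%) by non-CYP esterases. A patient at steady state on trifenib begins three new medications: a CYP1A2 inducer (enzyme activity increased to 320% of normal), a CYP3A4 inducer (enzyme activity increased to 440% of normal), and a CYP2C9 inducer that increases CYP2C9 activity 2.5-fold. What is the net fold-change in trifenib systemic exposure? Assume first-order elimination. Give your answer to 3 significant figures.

0.354

The CYP1A2 pathway (24% of clearance) is boosted to 3.2× activity: 0.24 × 3.2 = 0.768.
The CYP3A4 pathway (24% of clearance) is boosted to 4.4× activity: 0.24 × 4.4 = 1.056.
The CYP2C9 pathway (32% of clearance) increases to 2.5× activity: 0.32 × 2.5 = 0.8.
Non-CYP routes (20%) are unchanged.
Relative clearance = 0.768 + 1.056 + 0.8 + 0.2 = 2.824.
Net systemic exposure ratio = 1 / 2.824 = 0.354.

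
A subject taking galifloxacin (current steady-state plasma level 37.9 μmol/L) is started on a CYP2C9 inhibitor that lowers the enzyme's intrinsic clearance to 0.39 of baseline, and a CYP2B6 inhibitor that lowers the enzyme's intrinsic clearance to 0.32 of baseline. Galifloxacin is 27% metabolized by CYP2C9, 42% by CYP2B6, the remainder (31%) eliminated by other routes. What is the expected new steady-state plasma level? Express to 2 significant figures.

69 μmol/L

The CYP2C9 pathway (27% of clearance) is reduced to 0.39× activity: 0.27 × 0.39 = 0.1053.
The CYP2B6 pathway (42% of clearance) drops to 0.32× activity: 0.42 × 0.32 = 0.1344.
The remaining 31% of clearance is unaffected.
New clearance relative to baseline: 0.1053 + 0.1344 + 0.31 = 0.5497.
Steady-state plasma level ∝ 1/CL: new value = 37.9 / 0.5497 = 69 μmol/L.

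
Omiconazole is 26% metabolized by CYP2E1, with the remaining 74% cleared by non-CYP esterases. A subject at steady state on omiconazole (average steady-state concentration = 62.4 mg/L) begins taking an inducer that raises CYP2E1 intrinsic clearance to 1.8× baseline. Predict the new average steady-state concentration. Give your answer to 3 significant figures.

The CYP2E1 pathway (26% of clearance) is boosted to 1.8× activity: 0.26 × 1.8 = 0.468.
Non-CYP routes (74%) are unchanged.
CL_new/CL_old = 0.468 + 0.74 = 1.208.
New average steady-state concentration = baseline ÷ relative clearance = 62.4 / 1.208 = 51.7 mg/L.

51.7 mg/L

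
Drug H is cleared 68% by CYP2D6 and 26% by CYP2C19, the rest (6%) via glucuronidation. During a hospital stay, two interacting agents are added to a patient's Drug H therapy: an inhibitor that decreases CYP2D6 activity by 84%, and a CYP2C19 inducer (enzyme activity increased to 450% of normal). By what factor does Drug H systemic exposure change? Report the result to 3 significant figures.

The CYP2D6 pathway (68% of clearance) falls to 0.16× activity: 0.68 × 0.16 = 0.1088.
The CYP2C19 pathway (26% of clearance) is boosted to 4.5× activity: 0.26 × 4.5 = 1.17.
Non-CYP routes (6%) are unchanged.
New clearance relative to baseline: 0.1088 + 1.17 + 0.06 = 1.3388.
Systemic exposure ∝ 1/CL: fold-change = 1 / 1.3388 = 0.747.

0.747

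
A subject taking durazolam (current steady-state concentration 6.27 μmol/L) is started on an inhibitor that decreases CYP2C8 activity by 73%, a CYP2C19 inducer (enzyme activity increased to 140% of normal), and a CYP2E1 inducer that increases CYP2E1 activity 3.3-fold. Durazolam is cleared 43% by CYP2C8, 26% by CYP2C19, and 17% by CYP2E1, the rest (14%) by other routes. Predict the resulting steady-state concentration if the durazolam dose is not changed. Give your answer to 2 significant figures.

5.3 μmol/L

The CYP2C8 pathway (43% of clearance) is reduced to 0.27× activity: 0.43 × 0.27 = 0.1161.
The CYP2C19 pathway (26% of clearance) rises to 1.4× activity: 0.26 × 1.4 = 0.364.
The CYP2E1 pathway (17% of clearance) is boosted to 3.3× activity: 0.17 × 3.3 = 0.561.
The remaining 14% of clearance is unaffected.
Relative clearance = 0.1161 + 0.364 + 0.561 + 0.14 = 1.1811.
New steady-state concentration = 6.27 / 1.1811 = 5.3 μmol/L (concentration scales inversely with clearance).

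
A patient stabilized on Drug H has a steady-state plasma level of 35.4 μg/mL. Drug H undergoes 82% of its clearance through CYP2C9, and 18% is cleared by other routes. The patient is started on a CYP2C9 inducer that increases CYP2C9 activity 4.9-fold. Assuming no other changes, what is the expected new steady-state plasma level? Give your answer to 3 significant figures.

8.43 μg/mL

CYP2C9: 0.82 × 4.9 = 4.018
Other: 0.18 (unchanged)
Relative clearance = 4.018 + 0.18 = 4.198.
With dosing unchanged, steady-state plasma level scales as 1/CL: 35.4 / 4.198 = 8.43 μg/mL.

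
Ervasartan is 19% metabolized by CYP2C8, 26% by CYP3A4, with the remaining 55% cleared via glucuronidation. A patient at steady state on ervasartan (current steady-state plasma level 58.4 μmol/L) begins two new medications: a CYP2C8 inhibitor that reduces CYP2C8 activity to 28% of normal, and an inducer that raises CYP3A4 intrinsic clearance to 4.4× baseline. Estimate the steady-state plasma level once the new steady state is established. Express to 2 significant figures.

33 μmol/L

The CYP2C8 pathway (19% of clearance) is reduced to 0.28× activity: 0.19 × 0.28 = 0.0532.
The CYP3A4 pathway (26% of clearance) rises to 4.4× activity: 0.26 × 4.4 = 1.144.
Non-CYP routes (55%) are unchanged.
Relative clearance = 0.0532 + 1.144 + 0.55 = 1.7472.
Dividing the baseline by the relative clearance: 58.4 / 1.7472 = 33 μmol/L.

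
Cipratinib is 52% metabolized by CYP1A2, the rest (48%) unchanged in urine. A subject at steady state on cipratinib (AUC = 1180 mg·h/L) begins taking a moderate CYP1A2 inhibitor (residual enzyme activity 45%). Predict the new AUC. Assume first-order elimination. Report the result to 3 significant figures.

1.65 × 10³ mg·h/L

The CYP1A2 pathway (52% of clearance) is reduced to 0.45× activity: 0.52 × 0.45 = 0.234.
The remaining 48% of clearance is unaffected.
New clearance relative to baseline: 0.234 + 0.48 = 0.714.
AUC ∝ 1/CL, so new value = 1180 / 0.714 = 1.65 × 10³ mg·h/L.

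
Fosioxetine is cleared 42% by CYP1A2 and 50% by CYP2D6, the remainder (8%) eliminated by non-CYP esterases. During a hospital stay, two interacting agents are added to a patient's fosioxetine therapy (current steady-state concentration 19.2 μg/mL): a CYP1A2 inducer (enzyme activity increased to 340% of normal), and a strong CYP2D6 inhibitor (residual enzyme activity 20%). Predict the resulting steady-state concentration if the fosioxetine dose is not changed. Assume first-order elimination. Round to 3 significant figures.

The CYP1A2 pathway (42% of clearance) rises to 3.4× activity: 0.42 × 3.4 = 1.428.
The CYP2D6 pathway (50% of clearance) falls to 0.2× activity: 0.5 × 0.2 = 0.1.
Non-CYP routes (8%) are unchanged.
New clearance relative to baseline: 1.428 + 0.1 + 0.08 = 1.608.
Steady-state concentration ∝ 1/CL: new value = 19.2 / 1.608 = 11.9 μg/mL.

11.9 μg/mL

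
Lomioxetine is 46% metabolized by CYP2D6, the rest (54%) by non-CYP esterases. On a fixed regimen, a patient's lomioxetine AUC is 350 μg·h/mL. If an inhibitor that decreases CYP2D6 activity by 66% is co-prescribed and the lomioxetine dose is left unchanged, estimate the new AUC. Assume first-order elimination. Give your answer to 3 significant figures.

The CYP2D6 pathway (46% of clearance) falls to 0.34× activity: 0.46 × 0.34 = 0.1564.
Non-CYP routes (54%) are unchanged.
New clearance relative to baseline: 0.1564 + 0.54 = 0.6964.
New AUC = baseline ÷ relative clearance = 350 / 0.6964 = 503 μg·h/mL.

503 μg·h/mL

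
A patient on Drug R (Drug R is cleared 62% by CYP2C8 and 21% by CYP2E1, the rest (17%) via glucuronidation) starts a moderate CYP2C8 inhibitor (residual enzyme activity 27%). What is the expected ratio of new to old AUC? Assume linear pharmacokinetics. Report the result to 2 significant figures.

The CYP2C8 pathway (62% of clearance) drops to 0.27× activity: 0.62 × 0.27 = 0.1674.
CYP2E1 (21%) and the residual 17% are unaffected.
Relative clearance = 0.1674 + 0.21 + 0.17 = 0.5474.
AUC ratio = CL_old/CL_new = 1 / 0.5474 = 1.8.

1.8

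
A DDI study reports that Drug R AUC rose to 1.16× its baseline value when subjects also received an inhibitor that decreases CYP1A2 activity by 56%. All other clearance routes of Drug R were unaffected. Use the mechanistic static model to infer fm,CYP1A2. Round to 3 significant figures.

0.246

Let x = fm,CYP1A2. Because AUC ∝ 1/CL, relative clearance fell to 1/1.16 = 0.8621.
Setting x·0.44 + (1 − x) = 0.8621 and solving: x = (0.8621 − 1)/(0.44 − 1) = 0.246.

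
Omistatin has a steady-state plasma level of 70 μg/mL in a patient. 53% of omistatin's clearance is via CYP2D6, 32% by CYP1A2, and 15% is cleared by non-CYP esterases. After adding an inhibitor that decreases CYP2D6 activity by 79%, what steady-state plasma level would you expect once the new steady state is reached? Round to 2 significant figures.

1.2 × 10² μg/mL

The CYP2D6 pathway (53% of clearance) falls to 0.21× activity: 0.53 × 0.21 = 0.1113.
CYP1A2 (32%) and the residual 15% are unaffected.
Relative clearance = 0.1113 + 0.32 + 0.15 = 0.5813.
With dosing unchanged, steady-state plasma level scales as 1/CL: 70 / 0.5813 = 1.2 × 10² μg/mL.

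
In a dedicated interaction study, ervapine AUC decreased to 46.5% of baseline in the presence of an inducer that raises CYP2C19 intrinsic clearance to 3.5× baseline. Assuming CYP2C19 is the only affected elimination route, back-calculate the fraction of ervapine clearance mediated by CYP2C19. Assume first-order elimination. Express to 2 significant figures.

Let fm be the CYP2C19 fraction. New clearance relative to baseline = fm × 3.5 + (1 − fm).
AUC ratio = 1 / (new CL fraction), so new CL fraction = 1 / 0.465 = 2.151.
fm × 3.5 + 1 − fm = 2.151  ⇒  fm × (3.5 − 1) = 1.151  ⇒  fm = 0.46.

0.46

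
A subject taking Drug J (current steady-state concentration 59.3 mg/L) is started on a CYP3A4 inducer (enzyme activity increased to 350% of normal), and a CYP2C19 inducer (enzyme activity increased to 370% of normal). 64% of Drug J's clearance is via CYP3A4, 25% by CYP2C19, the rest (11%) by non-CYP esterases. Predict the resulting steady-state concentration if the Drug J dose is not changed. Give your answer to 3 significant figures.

18.1 mg/L

The CYP3A4 pathway (64% of clearance) is boosted to 3.5× activity: 0.64 × 3.5 = 2.24.
The CYP2C19 pathway (25% of clearance) increases to 3.7× activity: 0.25 × 3.7 = 0.925.
The remaining 11% of clearance is unaffected.
New clearance relative to baseline: 2.24 + 0.925 + 0.11 = 3.275.
Steady-state concentration ∝ 1/CL: new value = 59.3 / 3.275 = 18.1 mg/L.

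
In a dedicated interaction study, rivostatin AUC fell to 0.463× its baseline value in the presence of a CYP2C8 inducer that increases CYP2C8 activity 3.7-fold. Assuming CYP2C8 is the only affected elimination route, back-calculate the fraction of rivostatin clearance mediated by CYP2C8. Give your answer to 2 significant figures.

CL'/CL = 1 / 0.463 = 2.16
3.7·fm + (1 − fm) = 2.16
fm = (2.16 − 1) / (3.7 − 1) = 0.43

0.43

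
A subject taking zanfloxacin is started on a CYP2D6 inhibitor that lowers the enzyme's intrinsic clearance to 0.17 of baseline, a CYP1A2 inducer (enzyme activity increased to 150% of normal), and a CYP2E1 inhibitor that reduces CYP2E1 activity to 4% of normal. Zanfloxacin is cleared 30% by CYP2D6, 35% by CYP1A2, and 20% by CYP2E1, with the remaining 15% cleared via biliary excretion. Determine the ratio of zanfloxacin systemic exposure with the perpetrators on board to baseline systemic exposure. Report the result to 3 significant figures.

1.36

The CYP2D6 pathway (30% of clearance) drops to 0.17× activity: 0.3 × 0.17 = 0.051.
The CYP1A2 pathway (35% of clearance) rises to 1.5× activity: 0.35 × 1.5 = 0.525.
The CYP2E1 pathway (20% of clearance) falls to 0.04× activity: 0.2 × 0.04 = 0.008.
The remaining 15% of clearance is unaffected.
Relative clearance = 0.051 + 0.525 + 0.008 + 0.15 = 0.734.
Because systemic exposure varies inversely with clearance, the combined effect is 1 / 0.734 = 1.36.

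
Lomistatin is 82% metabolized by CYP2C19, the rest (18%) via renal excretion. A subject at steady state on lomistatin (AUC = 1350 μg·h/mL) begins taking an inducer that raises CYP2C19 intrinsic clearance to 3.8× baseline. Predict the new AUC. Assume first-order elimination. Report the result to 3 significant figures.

410 μg·h/mL

The CYP2C19 pathway (82% of clearance) is boosted to 3.8× activity: 0.82 × 3.8 = 3.116.
The remaining 18% of clearance is unaffected.
New clearance relative to baseline: 3.116 + 0.18 = 3.296.
With dosing unchanged, AUC scales as 1/CL: 1350 / 3.296 = 410 μg·h/mL.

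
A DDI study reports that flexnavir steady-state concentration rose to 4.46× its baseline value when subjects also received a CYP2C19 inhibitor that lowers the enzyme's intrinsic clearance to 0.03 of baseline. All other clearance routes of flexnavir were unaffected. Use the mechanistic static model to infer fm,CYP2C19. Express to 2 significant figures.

Let fm be the CYP2C19 fraction. New clearance relative to baseline = fm × 0.03 + (1 − fm).
Steady-state concentration ratio = 1 / (new CL fraction), so new CL fraction = 1 / 4.46 = 0.2242.
fm × 0.03 + 1 − fm = 0.2242  ⇒  fm × (0.03 − 1) = −0.7758  ⇒  fm = 0.80.

0.80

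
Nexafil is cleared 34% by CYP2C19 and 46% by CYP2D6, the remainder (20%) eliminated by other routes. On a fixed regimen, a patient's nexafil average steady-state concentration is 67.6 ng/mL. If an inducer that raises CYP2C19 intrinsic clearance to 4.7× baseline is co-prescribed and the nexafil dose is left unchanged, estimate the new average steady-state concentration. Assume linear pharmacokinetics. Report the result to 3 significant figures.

The CYP2C19 pathway (34% of clearance) is boosted to 4.7× activity: 0.34 × 4.7 = 1.598.
CYP2D6 (46%) and the residual 20% are unaffected.
Relative clearance = 1.598 + 0.46 + 0.2 = 2.258.
With dosing unchanged, average steady-state concentration scales as 1/CL: 67.6 / 2.258 = 29.9 ng/mL.

29.9 ng/mL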